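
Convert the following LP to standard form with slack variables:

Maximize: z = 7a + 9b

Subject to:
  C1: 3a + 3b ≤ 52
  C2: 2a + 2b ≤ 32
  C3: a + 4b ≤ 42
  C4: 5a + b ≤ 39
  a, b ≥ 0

max z = 7a + 9b

s.t.
  3a + 3b + s1 = 52
  2a + 2b + s2 = 32
  a + 4b + s3 = 42
  5a + b + s4 = 39
  a, b, s1, s2, s3, s4 ≥ 0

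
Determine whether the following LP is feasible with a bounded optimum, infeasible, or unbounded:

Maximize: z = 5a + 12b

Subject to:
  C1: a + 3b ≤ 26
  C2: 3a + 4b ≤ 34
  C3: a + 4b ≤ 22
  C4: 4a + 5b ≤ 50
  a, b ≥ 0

Feasible with a bounded optimal solution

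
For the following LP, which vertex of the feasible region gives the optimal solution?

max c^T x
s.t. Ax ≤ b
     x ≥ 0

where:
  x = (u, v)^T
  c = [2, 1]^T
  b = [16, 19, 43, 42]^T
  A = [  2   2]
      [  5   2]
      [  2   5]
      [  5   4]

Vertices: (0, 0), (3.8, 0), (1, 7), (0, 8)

Evaluate the objective at each vertex of the feasible region:
  z(0, 0) = 0
  z(3.8, 0) = 7.6
  z(1, 7) = 9  ←
  z(0, 8) = 8
The maximum is at u = 1, v = 7.

(1, 7)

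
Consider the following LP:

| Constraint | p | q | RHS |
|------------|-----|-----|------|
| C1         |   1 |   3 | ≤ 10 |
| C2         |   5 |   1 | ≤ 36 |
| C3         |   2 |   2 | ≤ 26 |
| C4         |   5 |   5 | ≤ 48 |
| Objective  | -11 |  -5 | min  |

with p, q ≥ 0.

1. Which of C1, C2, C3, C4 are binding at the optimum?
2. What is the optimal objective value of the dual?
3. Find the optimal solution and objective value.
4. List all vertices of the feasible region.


1. C1, C2
2. -82
3. p = 7, q = 1, z = -82
4. (0, 0), (7.2, 0), (7, 1), (0, 3.333)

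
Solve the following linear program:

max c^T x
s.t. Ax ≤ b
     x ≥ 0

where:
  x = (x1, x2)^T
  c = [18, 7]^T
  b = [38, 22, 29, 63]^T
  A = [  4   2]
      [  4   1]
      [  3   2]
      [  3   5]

Evaluate the objective at each vertex of the feasible region:
  z(0, 0) = 0
  z(5.5, 0) = 99
  z(3, 10) = 124  ←
  z(2.111, 11.33) = 117.3
  z(0, 12.6) = 88.2
The maximum is at x1 = 3, x2 = 10.

x1 = 3, x2 = 10, z = 124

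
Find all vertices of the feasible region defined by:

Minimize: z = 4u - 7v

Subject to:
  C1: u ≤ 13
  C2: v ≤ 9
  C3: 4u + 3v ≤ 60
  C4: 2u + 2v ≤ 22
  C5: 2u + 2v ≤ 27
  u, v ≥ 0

(0, 0), (11, 0), (2, 9), (0, 9)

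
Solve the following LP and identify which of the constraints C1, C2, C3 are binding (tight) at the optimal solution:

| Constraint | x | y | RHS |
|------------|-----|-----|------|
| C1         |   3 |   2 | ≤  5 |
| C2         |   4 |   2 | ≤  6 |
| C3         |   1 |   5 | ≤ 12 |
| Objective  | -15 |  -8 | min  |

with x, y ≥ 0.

At x = 1, y = 1, compute slack b - a·x for each constraint:
  C1: 5 − 5 = 0  (binding)
  C2: 6 − 6 = 0  (binding)
  C3: 12 − 6 = 6  (slack)

Optimal: x = 1, y = 1
Binding: C1, C2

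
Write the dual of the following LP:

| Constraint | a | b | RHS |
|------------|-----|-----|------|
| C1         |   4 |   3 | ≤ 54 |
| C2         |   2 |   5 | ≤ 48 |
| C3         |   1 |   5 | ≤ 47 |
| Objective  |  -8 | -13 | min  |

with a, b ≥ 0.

Primal min cᵀx s.t. Ax ≤ b, x ≥ 0  →  Dual max −bᵀy s.t. Aᵀy ≥ −c, y ≥ 0.

Maximize: z = -54y1 - 48y2 - 47y3

Subject to:
  4y1 + 2y2 + y3 ≥ 8
  3y1 + 5y2 + 5y3 ≥ 13
  y1, y2, y3 ≥ 0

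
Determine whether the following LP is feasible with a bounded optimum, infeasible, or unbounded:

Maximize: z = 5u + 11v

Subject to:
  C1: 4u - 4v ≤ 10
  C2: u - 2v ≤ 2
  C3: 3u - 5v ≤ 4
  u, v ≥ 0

Unbounded (objective can increase without bound)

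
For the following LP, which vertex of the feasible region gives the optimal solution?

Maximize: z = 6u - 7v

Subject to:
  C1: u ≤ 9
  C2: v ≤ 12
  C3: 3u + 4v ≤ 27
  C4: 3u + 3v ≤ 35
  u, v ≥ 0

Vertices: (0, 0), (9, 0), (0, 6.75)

Evaluate the objective at each vertex of the feasible region:
  z(0, 0) = 0
  z(9, 0) = 54  ←
  z(0, 6.75) = -47.25
The maximum is at u = 9, v = 0.

(9, 0)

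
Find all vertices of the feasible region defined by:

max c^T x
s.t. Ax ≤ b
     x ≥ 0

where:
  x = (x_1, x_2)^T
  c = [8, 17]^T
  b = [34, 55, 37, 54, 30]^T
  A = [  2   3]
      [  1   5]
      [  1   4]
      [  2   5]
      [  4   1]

(0, 0), (7.5, 0), (5.6, 7.6), (5, 8), (0, 9.25)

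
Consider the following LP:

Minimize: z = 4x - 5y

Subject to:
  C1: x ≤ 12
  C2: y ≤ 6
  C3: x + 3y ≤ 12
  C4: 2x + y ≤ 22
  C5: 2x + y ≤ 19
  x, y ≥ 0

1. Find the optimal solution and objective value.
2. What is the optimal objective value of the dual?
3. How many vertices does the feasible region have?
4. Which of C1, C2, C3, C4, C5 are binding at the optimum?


1. x = 0, y = 4, z = -20
2. -20
3. 4
4. C3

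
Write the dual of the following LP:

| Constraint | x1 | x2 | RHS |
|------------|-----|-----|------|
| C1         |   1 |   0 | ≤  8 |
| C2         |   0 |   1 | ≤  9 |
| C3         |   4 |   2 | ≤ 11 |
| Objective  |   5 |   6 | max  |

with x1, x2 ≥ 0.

Primal max cᵀx s.t. Ax ≤ b, x ≥ 0  →  Dual min bᵀy s.t. Aᵀy ≥ c, y ≥ 0.

Minimize: z = 8y1 + 9y2 + 11y3

Subject to:
  y1 + 4y3 ≥ 5
  y2 + 2y3 ≥ 6
  y1, y2, y3 ≥ 0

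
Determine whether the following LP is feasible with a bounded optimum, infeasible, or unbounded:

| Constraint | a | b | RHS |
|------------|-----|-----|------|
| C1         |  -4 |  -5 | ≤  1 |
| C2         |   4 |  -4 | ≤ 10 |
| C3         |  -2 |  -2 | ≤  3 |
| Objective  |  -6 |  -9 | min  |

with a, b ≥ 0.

Unbounded (objective can decrease without bound)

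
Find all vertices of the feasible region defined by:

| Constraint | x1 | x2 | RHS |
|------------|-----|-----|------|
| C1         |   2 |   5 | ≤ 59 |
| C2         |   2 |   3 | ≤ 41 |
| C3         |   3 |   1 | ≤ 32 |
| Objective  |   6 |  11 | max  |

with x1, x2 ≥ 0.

(0, 0), (10.67, 0), (7.857, 8.429), (7, 9), (0, 11.8)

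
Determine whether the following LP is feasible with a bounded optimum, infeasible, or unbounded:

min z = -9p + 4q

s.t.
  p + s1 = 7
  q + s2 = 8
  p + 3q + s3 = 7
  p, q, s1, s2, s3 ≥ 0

Feasible with a bounded optimal solution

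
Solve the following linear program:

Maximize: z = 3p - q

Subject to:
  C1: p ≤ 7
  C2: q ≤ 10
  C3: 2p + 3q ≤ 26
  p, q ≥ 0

Evaluate the objective at each vertex of the feasible region:
  z(0, 0) = 0
  z(7, 0) = 21  ←
  z(7, 4) = 17
  z(0, 8.667) = -8.667
The maximum is at p = 7, q = 0.

p = 7, q = 0, z = 21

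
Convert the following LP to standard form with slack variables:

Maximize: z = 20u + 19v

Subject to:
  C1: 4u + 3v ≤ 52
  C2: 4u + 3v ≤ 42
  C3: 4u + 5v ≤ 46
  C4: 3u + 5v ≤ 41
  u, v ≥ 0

max z = 20u + 19v

s.t.
  4u + 3v + s1 = 52
  4u + 3v + s2 = 42
  4u + 5v + s3 = 46
  3u + 5v + s4 = 41
  u, v, s1, s2, s3, s4 ≥ 0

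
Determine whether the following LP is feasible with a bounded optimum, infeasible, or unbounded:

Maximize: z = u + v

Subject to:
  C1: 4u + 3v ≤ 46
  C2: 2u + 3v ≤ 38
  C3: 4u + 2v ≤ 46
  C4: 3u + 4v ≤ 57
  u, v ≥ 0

Feasible with a bounded optimal solution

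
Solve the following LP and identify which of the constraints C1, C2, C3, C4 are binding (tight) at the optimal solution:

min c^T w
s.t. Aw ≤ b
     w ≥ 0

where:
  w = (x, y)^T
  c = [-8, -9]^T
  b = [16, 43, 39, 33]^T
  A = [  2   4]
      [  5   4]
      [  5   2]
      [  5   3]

At x = 6, y = 1, compute slack b - a·x for each constraint:
  C1: 16 − 16 = 0  (binding)
  C2: 43 − 34 = 9  (slack)
  C3: 39 − 32 = 7  (slack)
  C4: 33 − 33 = 0  (binding)

Optimal: x = 6, y = 1
Binding: C1, C4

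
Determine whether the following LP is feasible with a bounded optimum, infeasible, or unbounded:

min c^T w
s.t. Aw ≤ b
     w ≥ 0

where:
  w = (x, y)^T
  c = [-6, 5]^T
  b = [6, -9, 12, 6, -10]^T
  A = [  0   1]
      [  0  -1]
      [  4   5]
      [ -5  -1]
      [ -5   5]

Infeasible (no feasible solution exists)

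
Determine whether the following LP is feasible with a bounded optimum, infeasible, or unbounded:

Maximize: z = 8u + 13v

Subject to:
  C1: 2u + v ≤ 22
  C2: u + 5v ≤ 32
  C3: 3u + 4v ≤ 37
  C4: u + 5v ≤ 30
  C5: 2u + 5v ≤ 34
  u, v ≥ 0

Feasible with a bounded optimal solution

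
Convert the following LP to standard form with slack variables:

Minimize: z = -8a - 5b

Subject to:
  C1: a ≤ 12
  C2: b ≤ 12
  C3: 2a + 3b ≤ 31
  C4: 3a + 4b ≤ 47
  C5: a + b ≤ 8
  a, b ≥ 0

min z = -8a - 5b

s.t.
  a + s1 = 12
  b + s2 = 12
  2a + 3b + s3 = 31
  3a + 4b + s4 = 47
  a + b + s5 = 8
  a, b, s1, s2, s3, s4, s5 ≥ 0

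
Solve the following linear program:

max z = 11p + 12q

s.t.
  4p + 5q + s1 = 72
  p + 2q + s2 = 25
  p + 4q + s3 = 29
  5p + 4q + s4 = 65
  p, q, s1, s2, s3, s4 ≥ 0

Evaluate the objective at each vertex of the feasible region:
  z(0, 0) = 0
  z(13, 0) = 143
  z(9, 5) = 159  ←
  z(0, 7.25) = 87
The maximum is at p = 9, q = 5.

p = 9, q = 5, z = 159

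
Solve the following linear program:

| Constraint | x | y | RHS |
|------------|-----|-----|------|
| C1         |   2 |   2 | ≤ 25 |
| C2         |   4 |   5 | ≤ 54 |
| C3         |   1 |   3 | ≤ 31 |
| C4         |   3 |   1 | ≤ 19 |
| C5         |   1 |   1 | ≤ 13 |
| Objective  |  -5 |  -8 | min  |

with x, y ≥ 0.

Evaluate the objective at each vertex of the feasible region:
  z(0, 0) = 0
  z(6.333, 0) = -31.67
  z(3.727, 7.818) = -81.18
  z(1, 10) = -85  ←
  z(0, 10.33) = -82.67
The minimum is at x = 1, y = 10.

x = 1, y = 10, z = -85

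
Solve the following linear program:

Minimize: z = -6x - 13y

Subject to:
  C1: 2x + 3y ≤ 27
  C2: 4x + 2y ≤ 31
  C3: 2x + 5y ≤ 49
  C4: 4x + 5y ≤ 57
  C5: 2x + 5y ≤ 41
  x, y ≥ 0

Evaluate the objective at each vertex of the feasible region:
  z(0, 0) = 0
  z(7.75, 0) = -46.5
  z(4.875, 5.75) = -104
  z(3, 7) = -109  ←
  z(0, 8.2) = -106.6
The minimum is at x = 3, y = 7.

x = 3, y = 7, z = -109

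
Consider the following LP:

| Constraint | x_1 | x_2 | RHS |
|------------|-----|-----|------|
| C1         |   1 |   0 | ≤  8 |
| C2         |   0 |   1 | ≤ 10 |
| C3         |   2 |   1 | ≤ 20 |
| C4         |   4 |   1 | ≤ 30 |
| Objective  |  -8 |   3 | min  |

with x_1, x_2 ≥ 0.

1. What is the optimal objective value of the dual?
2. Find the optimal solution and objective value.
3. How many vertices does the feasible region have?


1. -60
2. x_1 = 7.5, x_2 = 0, z = -60
3. 4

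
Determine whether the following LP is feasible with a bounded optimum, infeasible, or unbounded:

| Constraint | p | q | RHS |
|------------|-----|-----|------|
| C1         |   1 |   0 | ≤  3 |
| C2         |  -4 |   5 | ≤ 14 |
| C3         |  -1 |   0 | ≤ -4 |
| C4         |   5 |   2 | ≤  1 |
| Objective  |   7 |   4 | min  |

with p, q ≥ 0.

Infeasible (no feasible solution exists)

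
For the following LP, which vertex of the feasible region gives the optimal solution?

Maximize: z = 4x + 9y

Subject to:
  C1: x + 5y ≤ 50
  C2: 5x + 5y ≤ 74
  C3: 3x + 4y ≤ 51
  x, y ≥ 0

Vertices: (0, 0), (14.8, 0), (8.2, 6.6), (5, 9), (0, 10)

Evaluate the objective at each vertex of the feasible region:
  z(0, 0) = 0
  z(14.8, 0) = 59.2
  z(8.2, 6.6) = 92.2
  z(5, 9) = 101  ←
  z(0, 10) = 90
The maximum is at x = 5, y = 9.

(5, 9)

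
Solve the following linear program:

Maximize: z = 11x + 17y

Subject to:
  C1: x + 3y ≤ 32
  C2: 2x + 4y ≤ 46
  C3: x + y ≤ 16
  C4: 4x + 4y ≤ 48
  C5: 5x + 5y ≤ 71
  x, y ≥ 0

Evaluate the objective at each vertex of the feasible region:
  z(0, 0) = 0
  z(12, 0) = 132
  z(2, 10) = 192  ←
  z(0, 10.67) = 181.3
The maximum is at x = 2, y = 10.

x = 2, y = 10, z = 192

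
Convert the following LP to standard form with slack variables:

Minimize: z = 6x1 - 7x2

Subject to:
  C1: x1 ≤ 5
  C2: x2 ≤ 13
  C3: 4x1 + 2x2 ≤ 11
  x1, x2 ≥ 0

min z = 6x1 - 7x2

s.t.
  x1 + s1 = 5
  x2 + s2 = 13
  4x1 + 2x2 + s3 = 11
  x1, x2, s1, s2, s3 ≥ 0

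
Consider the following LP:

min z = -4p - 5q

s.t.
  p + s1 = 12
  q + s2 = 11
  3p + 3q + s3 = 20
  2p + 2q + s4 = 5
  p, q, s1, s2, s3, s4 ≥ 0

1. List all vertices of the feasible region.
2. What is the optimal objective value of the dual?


1. (0, 0), (2.5, 0), (0, 2.5)
2. -12.5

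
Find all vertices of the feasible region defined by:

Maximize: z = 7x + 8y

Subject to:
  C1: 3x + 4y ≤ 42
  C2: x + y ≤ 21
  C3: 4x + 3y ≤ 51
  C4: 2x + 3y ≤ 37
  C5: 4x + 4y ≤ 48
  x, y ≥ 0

(0, 0), (12, 0), (6, 6), (0, 10.5)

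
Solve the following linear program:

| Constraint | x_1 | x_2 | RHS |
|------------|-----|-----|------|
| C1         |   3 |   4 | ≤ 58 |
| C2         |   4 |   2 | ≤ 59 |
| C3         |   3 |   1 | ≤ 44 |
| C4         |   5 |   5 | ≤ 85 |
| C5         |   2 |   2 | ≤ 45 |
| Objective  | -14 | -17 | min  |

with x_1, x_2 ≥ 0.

Evaluate the objective at each vertex of the feasible region:
  z(0, 0) = 0
  z(14.67, 0) = -205.3
  z(14.5, 0.5) = -211.5
  z(12.5, 4.5) = -251.5
  z(10, 7) = -259  ←
  z(0, 14.5) = -246.5
The minimum is at x_1 = 10, x_2 = 7.

x_1 = 10, x_2 = 7, z = -259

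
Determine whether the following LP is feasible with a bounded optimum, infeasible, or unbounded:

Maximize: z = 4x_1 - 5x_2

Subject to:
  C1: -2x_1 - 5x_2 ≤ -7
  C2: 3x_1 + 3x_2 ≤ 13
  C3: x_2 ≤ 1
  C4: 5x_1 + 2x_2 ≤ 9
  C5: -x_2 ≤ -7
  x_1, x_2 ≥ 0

Infeasible (no feasible solution exists)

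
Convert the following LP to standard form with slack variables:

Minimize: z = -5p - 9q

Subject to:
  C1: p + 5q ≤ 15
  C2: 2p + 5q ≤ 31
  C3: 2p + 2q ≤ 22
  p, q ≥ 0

min z = -5p - 9q

s.t.
  p + 5q + s1 = 15
  2p + 5q + s2 = 31
  2p + 2q + s3 = 22
  p, q, s1, s2, s3 ≥ 0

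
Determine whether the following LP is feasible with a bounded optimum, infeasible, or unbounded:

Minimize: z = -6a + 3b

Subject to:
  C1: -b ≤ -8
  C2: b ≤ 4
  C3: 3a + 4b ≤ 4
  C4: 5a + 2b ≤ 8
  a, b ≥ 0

Infeasible (no feasible solution exists)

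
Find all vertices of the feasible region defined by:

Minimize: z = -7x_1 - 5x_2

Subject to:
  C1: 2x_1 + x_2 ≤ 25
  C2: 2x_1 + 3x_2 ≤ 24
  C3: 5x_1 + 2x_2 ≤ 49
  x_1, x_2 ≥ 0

(0, 0), (9.8, 0), (9, 2), (0, 8)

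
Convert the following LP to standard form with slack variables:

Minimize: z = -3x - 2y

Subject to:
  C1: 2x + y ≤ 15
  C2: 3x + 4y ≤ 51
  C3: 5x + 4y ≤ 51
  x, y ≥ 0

min z = -3x - 2y

s.t.
  2x + y + s1 = 15
  3x + 4y + s2 = 51
  5x + 4y + s3 = 51
  x, y, s1, s2, s3 ≥ 0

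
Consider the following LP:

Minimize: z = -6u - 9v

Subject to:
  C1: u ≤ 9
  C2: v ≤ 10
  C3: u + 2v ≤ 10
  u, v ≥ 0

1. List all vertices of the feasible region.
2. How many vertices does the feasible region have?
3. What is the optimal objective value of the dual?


1. (0, 0), (9, 0), (9, 0.5), (0, 5)
2. 4
3. -58.5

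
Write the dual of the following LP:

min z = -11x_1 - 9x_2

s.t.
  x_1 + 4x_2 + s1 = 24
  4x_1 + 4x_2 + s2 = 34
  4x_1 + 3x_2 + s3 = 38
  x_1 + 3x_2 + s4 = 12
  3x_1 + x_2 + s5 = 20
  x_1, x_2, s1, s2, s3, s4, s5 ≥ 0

Primal min cᵀx s.t. Ax ≤ b, x ≥ 0  →  Dual max −bᵀy s.t. Aᵀy ≥ −c, y ≥ 0.

Maximize: z = -24y1 - 34y2 - 38y3 - 12y4 - 20y5

Subject to:
  y1 + 4y2 + 4y3 + y4 + 3y5 ≥ 11
  4y1 + 4y2 + 3y3 + 3y4 + y5 ≥ 9
  y1, y2, y3, y4, y5 ≥ 0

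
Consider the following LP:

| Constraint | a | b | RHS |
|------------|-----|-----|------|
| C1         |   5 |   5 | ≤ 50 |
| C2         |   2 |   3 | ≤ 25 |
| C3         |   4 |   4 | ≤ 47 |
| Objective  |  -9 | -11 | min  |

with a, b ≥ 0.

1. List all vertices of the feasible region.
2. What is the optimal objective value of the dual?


1. (0, 0), (10, 0), (5, 5), (0, 8.333)
2. -100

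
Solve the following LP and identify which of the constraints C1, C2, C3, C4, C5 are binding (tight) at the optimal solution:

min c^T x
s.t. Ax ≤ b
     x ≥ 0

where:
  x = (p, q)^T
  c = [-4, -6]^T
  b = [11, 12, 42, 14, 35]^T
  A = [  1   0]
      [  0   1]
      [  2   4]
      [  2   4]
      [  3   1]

At p = 7, q = 0, compute slack b - a·x for each constraint:
  C1: 11 − 7 = 4  (slack)
  C2: 12 − 0 = 12  (slack)
  C3: 42 − 14 = 28  (slack)
  C4: 14 − 14 = 0  (binding)
  C5: 35 − 21 = 14  (slack)

Optimal: p = 7, q = 0
Binding: C4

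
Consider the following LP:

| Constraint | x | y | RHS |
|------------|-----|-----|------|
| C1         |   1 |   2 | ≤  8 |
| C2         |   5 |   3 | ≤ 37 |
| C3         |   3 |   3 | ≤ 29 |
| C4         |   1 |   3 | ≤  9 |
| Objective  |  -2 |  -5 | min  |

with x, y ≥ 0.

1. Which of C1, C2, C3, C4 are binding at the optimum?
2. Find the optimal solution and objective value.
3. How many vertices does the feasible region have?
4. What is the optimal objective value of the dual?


1. C1, C4
2. x = 6, y = 1, z = -17
3. 5
4. -17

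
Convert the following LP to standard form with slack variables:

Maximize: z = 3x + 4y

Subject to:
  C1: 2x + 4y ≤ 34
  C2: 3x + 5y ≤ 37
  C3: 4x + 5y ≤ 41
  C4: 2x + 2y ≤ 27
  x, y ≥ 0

max z = 3x + 4y

s.t.
  2x + 4y + s1 = 34
  3x + 5y + s2 = 37
  4x + 5y + s3 = 41
  2x + 2y + s4 = 27
  x, y, s1, s2, s3, s4 ≥ 0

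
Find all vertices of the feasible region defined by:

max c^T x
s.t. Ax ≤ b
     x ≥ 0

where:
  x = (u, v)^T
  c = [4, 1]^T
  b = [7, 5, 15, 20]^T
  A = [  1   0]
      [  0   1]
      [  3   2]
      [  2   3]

(0, 0), (5, 0), (1.667, 5), (0, 5)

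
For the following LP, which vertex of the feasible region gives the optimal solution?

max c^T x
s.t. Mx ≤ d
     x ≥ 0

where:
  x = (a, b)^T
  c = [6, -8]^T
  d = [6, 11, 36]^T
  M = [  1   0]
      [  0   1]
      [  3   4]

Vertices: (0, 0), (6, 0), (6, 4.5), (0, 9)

Evaluate the objective at each vertex of the feasible region:
  z(0, 0) = 0
  z(6, 0) = 36  ←
  z(6, 4.5) = 0
  z(0, 9) = -72
The maximum is at a = 6, b = 0.

(6, 0)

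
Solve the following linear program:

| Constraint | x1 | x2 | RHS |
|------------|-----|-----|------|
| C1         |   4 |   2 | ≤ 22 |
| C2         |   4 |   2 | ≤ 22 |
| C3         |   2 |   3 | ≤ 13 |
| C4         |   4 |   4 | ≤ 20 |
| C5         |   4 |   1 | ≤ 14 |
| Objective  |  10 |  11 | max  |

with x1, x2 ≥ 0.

Evaluate the objective at each vertex of the feasible region:
  z(0, 0) = 0
  z(3.5, 0) = 35
  z(3, 2) = 52
  z(2, 3) = 53  ←
  z(0, 4.333) = 47.67
The maximum is at x1 = 2, x2 = 3.

x1 = 2, x2 = 3, z = 53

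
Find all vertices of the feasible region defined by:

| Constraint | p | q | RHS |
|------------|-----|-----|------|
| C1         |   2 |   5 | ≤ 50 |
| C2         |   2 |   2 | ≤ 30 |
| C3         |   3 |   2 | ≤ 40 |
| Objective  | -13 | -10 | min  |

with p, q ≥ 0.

(0, 0), (13.33, 0), (10, 5), (8.333, 6.667), (0, 10)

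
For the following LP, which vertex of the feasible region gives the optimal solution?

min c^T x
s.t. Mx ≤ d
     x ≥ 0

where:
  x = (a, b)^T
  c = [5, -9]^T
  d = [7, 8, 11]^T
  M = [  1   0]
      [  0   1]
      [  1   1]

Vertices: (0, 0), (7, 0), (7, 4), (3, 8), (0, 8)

Evaluate the objective at each vertex of the feasible region:
  z(0, 0) = 0
  z(7, 0) = 35
  z(7, 4) = -1
  z(3, 8) = -57
  z(0, 8) = -72  ←
The minimum is at a = 0, b = 8.

(0, 8)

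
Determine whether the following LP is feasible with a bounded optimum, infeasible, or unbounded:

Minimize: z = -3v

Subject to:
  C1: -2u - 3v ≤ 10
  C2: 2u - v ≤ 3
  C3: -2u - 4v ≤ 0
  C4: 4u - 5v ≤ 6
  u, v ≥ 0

Unbounded (objective can decrease without bound)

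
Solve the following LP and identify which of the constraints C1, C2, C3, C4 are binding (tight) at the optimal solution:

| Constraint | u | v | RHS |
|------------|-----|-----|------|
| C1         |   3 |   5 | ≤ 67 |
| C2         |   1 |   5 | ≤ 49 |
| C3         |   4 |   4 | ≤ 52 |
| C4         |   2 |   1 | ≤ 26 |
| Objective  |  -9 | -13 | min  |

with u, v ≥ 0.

At u = 4, v = 9, compute slack b - a·x for each constraint:
  C1: 67 − 57 = 10  (slack)
  C2: 49 − 49 = 0  (binding)
  C3: 52 − 52 = 0  (binding)
  C4: 26 − 17 = 9  (slack)

Optimal: u = 4, v = 9
Binding: C2, C3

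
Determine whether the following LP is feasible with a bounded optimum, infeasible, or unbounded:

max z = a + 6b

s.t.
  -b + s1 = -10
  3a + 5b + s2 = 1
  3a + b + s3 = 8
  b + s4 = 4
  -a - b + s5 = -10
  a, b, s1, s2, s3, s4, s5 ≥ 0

Infeasible (no feasible solution exists)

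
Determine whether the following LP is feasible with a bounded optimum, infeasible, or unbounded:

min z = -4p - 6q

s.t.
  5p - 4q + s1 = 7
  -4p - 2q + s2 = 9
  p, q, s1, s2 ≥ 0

Unbounded (objective can decrease without bound)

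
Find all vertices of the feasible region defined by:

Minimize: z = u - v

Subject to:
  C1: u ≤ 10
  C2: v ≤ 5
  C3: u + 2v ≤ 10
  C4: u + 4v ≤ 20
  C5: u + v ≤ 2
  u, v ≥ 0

(0, 0), (2, 0), (0, 2)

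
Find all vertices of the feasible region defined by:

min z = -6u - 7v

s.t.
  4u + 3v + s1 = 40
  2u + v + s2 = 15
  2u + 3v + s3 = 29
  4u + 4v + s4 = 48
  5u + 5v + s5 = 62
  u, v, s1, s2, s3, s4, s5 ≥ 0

(0, 0), (7.5, 0), (4, 7), (0, 9.667)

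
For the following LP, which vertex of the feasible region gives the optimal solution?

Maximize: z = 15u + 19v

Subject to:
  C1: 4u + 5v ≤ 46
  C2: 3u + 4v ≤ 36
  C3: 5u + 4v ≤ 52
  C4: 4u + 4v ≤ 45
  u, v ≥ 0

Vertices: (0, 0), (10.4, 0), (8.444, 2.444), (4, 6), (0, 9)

Evaluate the objective at each vertex of the feasible region:
  z(0, 0) = 0
  z(10.4, 0) = 156
  z(8.444, 2.444) = 173.1
  z(4, 6) = 174  ←
  z(0, 9) = 171
The maximum is at u = 4, v = 6.

(4, 6)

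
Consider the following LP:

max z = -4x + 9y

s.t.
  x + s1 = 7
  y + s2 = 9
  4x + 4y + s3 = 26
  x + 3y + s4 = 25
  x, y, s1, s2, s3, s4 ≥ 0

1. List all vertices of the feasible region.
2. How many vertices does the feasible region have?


1. (0, 0), (6.5, 0), (0, 6.5)
2. 3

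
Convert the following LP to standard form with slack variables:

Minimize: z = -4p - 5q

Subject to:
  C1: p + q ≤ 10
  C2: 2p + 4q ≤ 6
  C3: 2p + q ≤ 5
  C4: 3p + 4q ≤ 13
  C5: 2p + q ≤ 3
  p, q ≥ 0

min z = -4p - 5q

s.t.
  p + q + s1 = 10
  2p + 4q + s2 = 6
  2p + q + s3 = 5
  3p + 4q + s4 = 13
  2p + q + s5 = 3
  p, q, s1, s2, s3, s4, s5 ≥ 0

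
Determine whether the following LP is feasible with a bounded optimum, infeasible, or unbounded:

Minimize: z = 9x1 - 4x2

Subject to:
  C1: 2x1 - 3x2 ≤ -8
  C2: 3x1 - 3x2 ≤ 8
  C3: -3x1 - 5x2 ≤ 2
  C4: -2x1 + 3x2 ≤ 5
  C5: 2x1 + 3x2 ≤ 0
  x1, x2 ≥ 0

Infeasible (no feasible solution exists)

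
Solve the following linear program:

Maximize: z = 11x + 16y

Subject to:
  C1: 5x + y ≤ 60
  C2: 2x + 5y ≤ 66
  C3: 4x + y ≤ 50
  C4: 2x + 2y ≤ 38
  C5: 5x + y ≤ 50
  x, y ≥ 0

Evaluate the objective at each vertex of the feasible region:
  z(0, 0) = 0
  z(10, 0) = 110
  z(8, 10) = 248  ←
  z(0, 13.2) = 211.2
The maximum is at x = 8, y = 10.

x = 8, y = 10, z = 248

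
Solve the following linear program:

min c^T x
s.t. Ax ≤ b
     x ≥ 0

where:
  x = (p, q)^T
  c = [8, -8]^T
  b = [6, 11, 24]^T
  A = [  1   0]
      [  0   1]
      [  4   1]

Evaluate the objective at each vertex of the feasible region:
  z(0, 0) = 0
  z(6, 0) = 48
  z(3.25, 11) = -62
  z(0, 11) = -88  ←
The minimum is at p = 0, q = 11.

p = 0, q = 11, z = -88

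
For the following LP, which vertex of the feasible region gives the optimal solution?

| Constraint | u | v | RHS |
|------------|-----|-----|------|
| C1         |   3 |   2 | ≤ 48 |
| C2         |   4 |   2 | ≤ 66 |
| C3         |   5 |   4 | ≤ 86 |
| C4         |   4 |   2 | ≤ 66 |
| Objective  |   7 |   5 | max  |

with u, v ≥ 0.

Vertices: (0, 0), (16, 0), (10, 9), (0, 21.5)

Evaluate the objective at each vertex of the feasible region:
  z(0, 0) = 0
  z(16, 0) = 112
  z(10, 9) = 115  ←
  z(0, 21.5) = 107.5
The maximum is at u = 10, v = 9.

(10, 9)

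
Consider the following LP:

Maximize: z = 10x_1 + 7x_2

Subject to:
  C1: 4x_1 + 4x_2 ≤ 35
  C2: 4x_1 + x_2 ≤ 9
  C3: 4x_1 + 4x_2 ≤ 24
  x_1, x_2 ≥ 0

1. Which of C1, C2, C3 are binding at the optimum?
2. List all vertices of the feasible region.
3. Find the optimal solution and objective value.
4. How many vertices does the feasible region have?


1. C2, C3
2. (0, 0), (2.25, 0), (1, 5), (0, 6)
3. x_1 = 1, x_2 = 5, z = 45
4. 4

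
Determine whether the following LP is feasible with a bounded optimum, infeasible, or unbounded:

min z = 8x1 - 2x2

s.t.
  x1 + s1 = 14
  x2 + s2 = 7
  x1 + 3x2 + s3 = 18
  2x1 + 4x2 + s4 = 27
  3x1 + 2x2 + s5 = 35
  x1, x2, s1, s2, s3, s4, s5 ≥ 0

Feasible with a bounded optimal solution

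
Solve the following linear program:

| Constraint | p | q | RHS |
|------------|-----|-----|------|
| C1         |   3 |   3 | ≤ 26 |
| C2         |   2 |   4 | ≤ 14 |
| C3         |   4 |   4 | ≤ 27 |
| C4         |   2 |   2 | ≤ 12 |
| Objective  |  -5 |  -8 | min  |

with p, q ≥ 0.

Evaluate the objective at each vertex of the feasible region:
  z(0, 0) = 0
  z(6, 0) = -30
  z(5, 1) = -33  ←
  z(0, 3.5) = -28
The minimum is at p = 5, q = 1.

p = 5, q = 1, z = -33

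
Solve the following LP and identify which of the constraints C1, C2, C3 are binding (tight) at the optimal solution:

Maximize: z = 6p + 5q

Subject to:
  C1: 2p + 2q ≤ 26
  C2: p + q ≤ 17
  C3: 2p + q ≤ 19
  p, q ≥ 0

At p = 6, q = 7, compute slack b - a·x for each constraint:
  C1: 26 − 26 = 0  (binding)
  C2: 17 − 13 = 4  (slack)
  C3: 19 − 19 = 0  (binding)

Optimal: p = 6, q = 7
Binding: C1, C3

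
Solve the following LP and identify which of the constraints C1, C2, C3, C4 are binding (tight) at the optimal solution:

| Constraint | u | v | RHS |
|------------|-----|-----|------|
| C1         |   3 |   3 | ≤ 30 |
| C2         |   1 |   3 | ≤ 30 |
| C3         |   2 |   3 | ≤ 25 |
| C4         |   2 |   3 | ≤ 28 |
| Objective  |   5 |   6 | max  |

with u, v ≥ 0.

At u = 5, v = 5, compute slack b - a·x for each constraint:
  C1: 30 − 30 = 0  (binding)
  C2: 30 − 20 = 10  (slack)
  C3: 25 − 25 = 0  (binding)
  C4: 28 − 25 = 3  (slack)

Optimal: u = 5, v = 5
Binding: C1, C3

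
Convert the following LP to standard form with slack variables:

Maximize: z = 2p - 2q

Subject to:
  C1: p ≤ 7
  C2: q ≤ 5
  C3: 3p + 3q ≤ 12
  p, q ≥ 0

max z = 2p - 2q

s.t.
  p + s1 = 7
  q + s2 = 5
  3p + 3q + s3 = 12
  p, q, s1, s2, s3 ≥ 0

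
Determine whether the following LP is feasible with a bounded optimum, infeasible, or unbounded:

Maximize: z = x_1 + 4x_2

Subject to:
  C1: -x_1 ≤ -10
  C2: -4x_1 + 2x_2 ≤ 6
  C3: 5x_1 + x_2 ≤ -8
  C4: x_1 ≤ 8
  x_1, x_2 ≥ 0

Infeasible (no feasible solution exists)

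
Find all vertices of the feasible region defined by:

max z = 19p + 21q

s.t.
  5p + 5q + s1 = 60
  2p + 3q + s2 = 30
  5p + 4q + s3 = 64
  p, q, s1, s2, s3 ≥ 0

(0, 0), (12, 0), (6, 6), (0, 10)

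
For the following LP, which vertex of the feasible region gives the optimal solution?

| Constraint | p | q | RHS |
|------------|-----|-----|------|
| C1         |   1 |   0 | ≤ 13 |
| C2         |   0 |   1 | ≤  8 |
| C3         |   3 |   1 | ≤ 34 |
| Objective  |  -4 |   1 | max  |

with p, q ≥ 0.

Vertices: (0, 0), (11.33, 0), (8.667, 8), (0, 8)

Evaluate the objective at each vertex of the feasible region:
  z(0, 0) = 0
  z(11.33, 0) = -45.33
  z(8.667, 8) = -26.67
  z(0, 8) = 8  ←
The maximum is at p = 0, q = 8.

(0, 8)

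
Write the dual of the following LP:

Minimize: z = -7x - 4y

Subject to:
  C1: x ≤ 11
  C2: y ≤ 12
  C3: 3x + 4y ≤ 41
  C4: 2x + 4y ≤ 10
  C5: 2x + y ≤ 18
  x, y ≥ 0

Primal min cᵀx s.t. Ax ≤ b, x ≥ 0  →  Dual max −bᵀy s.t. Aᵀy ≥ −c, y ≥ 0.

Maximize: z = -11y1 - 12y2 - 41y3 - 10y4 - 18y5

Subject to:
  y1 + 3y3 + 2y4 + 2y5 ≥ 7
  y2 + 4y3 + 4y4 + y5 ≥ 4
  y1, y2, y3, y4, y5 ≥ 0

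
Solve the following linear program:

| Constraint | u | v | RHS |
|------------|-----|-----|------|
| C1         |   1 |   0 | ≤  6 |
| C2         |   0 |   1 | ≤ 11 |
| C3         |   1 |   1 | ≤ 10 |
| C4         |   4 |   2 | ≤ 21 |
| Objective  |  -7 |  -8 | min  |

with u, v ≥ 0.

Evaluate the objective at each vertex of the feasible region:
  z(0, 0) = 0
  z(5.25, 0) = -36.75
  z(0.5, 9.5) = -79.5
  z(0, 10) = -80  ←
The minimum is at u = 0, v = 10.

u = 0, v = 10, z = -80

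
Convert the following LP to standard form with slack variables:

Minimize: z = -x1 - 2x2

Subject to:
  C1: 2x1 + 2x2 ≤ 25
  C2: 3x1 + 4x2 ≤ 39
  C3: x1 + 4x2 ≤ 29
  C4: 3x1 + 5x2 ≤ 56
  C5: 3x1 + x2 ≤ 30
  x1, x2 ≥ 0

min z = -x1 - 2x2

s.t.
  2x1 + 2x2 + s1 = 25
  3x1 + 4x2 + s2 = 39
  x1 + 4x2 + s3 = 29
  3x1 + 5x2 + s4 = 56
  3x1 + x2 + s5 = 30
  x1, x2, s1, s2, s3, s4, s5 ≥ 0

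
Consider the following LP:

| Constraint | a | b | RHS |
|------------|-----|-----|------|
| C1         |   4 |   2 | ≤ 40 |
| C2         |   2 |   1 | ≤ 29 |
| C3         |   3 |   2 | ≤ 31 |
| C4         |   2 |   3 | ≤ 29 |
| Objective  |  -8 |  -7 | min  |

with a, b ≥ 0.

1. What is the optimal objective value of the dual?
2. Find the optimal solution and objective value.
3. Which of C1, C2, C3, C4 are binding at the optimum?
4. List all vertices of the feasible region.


1. -91
2. a = 7, b = 5, z = -91
3. C3, C4
4. (0, 0), (10, 0), (9, 2), (7, 5), (0, 9.667)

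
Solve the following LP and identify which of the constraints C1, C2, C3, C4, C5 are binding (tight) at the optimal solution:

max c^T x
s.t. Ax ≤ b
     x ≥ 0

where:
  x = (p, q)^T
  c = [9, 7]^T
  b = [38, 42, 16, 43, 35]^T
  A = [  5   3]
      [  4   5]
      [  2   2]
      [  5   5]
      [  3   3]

At p = 7, q = 1, compute slack b - a·x for each constraint:
  C1: 38 − 38 = 0  (binding)
  C2: 42 − 33 = 9  (slack)
  C3: 16 − 16 = 0  (binding)
  C4: 43 − 40 = 3  (slack)
  C5: 35 − 24 = 11  (slack)

Optimal: p = 7, q = 1
Binding: C1, C3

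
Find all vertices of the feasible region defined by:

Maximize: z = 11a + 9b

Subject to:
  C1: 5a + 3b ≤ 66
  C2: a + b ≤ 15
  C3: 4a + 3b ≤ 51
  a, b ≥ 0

(0, 0), (12.75, 0), (6, 9), (0, 15)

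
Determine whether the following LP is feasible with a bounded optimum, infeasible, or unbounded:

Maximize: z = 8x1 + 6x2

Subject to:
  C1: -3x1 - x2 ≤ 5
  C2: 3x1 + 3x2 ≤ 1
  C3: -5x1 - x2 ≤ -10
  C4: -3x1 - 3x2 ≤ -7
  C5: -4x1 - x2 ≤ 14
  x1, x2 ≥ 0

Infeasible (no feasible solution exists)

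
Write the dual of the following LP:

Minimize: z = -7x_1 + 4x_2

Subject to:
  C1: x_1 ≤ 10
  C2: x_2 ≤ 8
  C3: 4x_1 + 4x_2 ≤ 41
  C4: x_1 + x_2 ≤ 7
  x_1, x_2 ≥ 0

Primal min cᵀx s.t. Ax ≤ b, x ≥ 0  →  Dual max −bᵀy s.t. Aᵀy ≥ −c, y ≥ 0.

Maximize: z = -10y1 - 8y2 - 41y3 - 7y4

Subject to:
  y1 + 4y3 + y4 ≥ 7
  y2 + 4y3 + y4 ≥ -4
  y1, y2, y3, y4 ≥ 0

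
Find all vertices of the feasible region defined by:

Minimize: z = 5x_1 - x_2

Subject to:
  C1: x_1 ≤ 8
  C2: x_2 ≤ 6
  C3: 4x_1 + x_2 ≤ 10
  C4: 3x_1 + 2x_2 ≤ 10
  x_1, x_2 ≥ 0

(0, 0), (2.5, 0), (2, 2), (0, 5)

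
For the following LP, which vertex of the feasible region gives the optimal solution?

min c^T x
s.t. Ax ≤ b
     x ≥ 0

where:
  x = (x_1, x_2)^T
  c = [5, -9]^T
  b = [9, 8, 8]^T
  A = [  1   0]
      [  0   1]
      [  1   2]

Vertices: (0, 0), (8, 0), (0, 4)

Evaluate the objective at each vertex of the feasible region:
  z(0, 0) = 0
  z(8, 0) = 40
  z(0, 4) = -36  ←
The minimum is at x_1 = 0, x_2 = 4.

(0, 4)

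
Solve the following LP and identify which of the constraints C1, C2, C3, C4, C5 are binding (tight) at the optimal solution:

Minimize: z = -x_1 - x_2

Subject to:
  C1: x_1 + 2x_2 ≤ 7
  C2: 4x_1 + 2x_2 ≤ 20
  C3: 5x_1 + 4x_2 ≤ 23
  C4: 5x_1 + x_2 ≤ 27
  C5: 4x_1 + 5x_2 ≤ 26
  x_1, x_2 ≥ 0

At x_1 = 3, x_2 = 2, compute slack b - a·x for each constraint:
  C1: 7 − 7 = 0  (binding)
  C2: 20 − 16 = 4  (slack)
  C3: 23 − 23 = 0  (binding)
  C4: 27 − 17 = 10  (slack)
  C5: 26 − 22 = 4  (slack)

Optimal: x_1 = 3, x_2 = 2
Binding: C1, C3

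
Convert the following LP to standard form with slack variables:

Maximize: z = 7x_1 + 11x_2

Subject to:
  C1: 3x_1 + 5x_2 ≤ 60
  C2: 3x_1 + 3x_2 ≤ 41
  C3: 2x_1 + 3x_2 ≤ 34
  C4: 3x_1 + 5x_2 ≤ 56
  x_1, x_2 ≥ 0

max z = 7x_1 + 11x_2

s.t.
  3x_1 + 5x_2 + s1 = 60
  3x_1 + 3x_2 + s2 = 41
  2x_1 + 3x_2 + s3 = 34
  3x_1 + 5x_2 + s4 = 56
  x_1, x_2, s1, s2, s3, s4 ≥ 0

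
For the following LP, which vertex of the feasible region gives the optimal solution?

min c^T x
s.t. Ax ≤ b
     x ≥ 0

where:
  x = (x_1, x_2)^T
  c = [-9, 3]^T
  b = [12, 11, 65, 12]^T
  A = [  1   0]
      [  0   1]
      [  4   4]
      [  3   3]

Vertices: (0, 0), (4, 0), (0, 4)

Evaluate the objective at each vertex of the feasible region:
  z(0, 0) = 0
  z(4, 0) = -36  ←
  z(0, 4) = 12
The minimum is at x_1 = 4, x_2 = 0.

(4, 0)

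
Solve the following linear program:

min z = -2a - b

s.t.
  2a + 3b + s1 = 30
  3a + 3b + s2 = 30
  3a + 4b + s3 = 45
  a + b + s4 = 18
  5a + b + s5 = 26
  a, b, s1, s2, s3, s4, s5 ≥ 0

Evaluate the objective at each vertex of the feasible region:
  z(0, 0) = 0
  z(5.2, 0) = -10.4
  z(4, 6) = -14  ←
  z(0, 10) = -10
The minimum is at a = 4, b = 6.

a = 4, b = 6, z = -14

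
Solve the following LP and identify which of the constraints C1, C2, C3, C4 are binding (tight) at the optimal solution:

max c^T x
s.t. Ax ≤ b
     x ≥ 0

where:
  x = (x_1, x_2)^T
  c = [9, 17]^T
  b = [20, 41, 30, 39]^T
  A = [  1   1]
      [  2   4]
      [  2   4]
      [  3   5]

At x_1 = 3, x_2 = 6, compute slack b - a·x for each constraint:
  C1: 20 − 9 = 11  (slack)
  C2: 41 − 30 = 11  (slack)
  C3: 30 − 30 = 0  (binding)
  C4: 39 − 39 = 0  (binding)

Optimal: x_1 = 3, x_2 = 6
Binding: C3, C4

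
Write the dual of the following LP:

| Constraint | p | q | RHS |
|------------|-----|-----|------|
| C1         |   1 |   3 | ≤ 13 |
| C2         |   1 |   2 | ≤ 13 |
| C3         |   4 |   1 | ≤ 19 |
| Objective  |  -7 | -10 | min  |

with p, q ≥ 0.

Primal min cᵀx s.t. Ax ≤ b, x ≥ 0  →  Dual max −bᵀy s.t. Aᵀy ≥ −c, y ≥ 0.

Maximize: z = -13y1 - 13y2 - 19y3

Subject to:
  y1 + y2 + 4y3 ≥ 7
  3y1 + 2y2 + y3 ≥ 10
  y1, y2, y3 ≥ 0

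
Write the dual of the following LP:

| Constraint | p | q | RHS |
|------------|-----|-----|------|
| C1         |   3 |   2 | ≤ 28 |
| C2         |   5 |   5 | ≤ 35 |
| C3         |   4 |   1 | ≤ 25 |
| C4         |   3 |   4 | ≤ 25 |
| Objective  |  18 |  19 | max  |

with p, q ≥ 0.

Primal max cᵀx s.t. Ax ≤ b, x ≥ 0  →  Dual min bᵀy s.t. Aᵀy ≥ c, y ≥ 0.

Minimize: z = 28y1 + 35y2 + 25y3 + 25y4

Subject to:
  3y1 + 5y2 + 4y3 + 3y4 ≥ 18
  2y1 + 5y2 + y3 + 4y4 ≥ 19
  y1, y2, y3, y4 ≥ 0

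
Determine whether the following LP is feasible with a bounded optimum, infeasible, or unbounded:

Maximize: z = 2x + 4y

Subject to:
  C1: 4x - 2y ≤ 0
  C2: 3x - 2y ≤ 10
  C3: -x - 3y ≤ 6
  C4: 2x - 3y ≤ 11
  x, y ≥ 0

Unbounded (objective can increase without bound)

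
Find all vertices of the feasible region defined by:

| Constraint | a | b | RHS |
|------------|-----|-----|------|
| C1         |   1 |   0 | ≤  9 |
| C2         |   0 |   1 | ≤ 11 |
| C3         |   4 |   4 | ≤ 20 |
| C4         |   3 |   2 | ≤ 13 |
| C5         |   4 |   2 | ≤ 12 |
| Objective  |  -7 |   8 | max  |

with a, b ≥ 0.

(0, 0), (3, 0), (1, 4), (0, 5)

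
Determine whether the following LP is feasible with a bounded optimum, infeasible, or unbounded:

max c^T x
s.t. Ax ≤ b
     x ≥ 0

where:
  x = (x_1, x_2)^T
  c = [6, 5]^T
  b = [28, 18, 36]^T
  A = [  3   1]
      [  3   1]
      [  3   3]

Feasible with a bounded optimal solution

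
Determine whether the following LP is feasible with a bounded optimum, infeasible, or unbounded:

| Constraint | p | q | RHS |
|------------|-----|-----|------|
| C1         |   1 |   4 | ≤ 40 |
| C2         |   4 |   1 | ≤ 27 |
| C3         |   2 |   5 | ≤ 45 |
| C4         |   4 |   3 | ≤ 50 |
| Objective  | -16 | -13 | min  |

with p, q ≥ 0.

Feasible with a bounded optimal solution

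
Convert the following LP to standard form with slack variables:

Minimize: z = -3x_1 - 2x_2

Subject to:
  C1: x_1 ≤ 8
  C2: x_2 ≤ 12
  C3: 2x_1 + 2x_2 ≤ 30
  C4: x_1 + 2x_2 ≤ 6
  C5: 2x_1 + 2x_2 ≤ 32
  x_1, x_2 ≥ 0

min z = -3x_1 - 2x_2

s.t.
  x_1 + s1 = 8
  x_2 + s2 = 12
  2x_1 + 2x_2 + s3 = 30
  x_1 + 2x_2 + s4 = 6
  2x_1 + 2x_2 + s5 = 32
  x_1, x_2, s1, s2, s3, s4, s5 ≥ 0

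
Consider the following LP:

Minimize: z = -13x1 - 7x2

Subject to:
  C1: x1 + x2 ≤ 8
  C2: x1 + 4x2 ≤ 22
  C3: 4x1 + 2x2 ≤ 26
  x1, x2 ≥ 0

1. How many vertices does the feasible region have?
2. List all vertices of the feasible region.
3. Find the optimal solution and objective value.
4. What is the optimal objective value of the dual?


1. 5
2. (0, 0), (6.5, 0), (5, 3), (3.333, 4.667), (0, 5.5)
3. x1 = 5, x2 = 3, z = -86
4. -86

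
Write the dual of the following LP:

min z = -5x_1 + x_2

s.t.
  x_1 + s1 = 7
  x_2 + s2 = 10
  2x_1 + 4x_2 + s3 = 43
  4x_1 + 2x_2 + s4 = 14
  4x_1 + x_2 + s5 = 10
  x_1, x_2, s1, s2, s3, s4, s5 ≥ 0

Primal min cᵀx s.t. Ax ≤ b, x ≥ 0  →  Dual max −bᵀy s.t. Aᵀy ≥ −c, y ≥ 0.

Maximize: z = -7y1 - 10y2 - 43y3 - 14y4 - 10y5

Subject to:
  y1 + 2y3 + 4y4 + 4y5 ≥ 5
  y2 + 4y3 + 2y4 + y5 ≥ -1
  y1, y2, y3, y4, y5 ≥ 0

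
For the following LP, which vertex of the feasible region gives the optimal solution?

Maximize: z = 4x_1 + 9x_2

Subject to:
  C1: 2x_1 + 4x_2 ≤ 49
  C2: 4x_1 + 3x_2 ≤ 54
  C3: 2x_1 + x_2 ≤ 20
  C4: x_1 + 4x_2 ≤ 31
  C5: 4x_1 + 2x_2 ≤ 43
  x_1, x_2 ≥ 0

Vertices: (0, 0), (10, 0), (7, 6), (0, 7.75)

Evaluate the objective at each vertex of the feasible region:
  z(0, 0) = 0
  z(10, 0) = 40
  z(7, 6) = 82  ←
  z(0, 7.75) = 69.75
The maximum is at x_1 = 7, x_2 = 6.

(7, 6)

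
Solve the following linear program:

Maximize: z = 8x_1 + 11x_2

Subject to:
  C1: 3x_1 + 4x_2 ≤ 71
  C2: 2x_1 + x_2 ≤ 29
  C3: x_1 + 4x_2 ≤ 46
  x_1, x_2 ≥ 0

Evaluate the objective at each vertex of the feasible region:
  z(0, 0) = 0
  z(14.5, 0) = 116
  z(10, 9) = 179  ←
  z(0, 11.5) = 126.5
The maximum is at x_1 = 10, x_2 = 9.

x_1 = 10, x_2 = 9, z = 179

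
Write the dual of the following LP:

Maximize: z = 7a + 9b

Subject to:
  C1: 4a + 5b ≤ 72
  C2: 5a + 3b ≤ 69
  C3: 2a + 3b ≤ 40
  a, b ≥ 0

Primal max cᵀx s.t. Ax ≤ b, x ≥ 0  →  Dual min bᵀy s.t. Aᵀy ≥ c, y ≥ 0.

Minimize: z = 72y1 + 69y2 + 40y3

Subject to:
  4y1 + 5y2 + 2y3 ≥ 7
  5y1 + 3y2 + 3y3 ≥ 9
  y1, y2, y3 ≥ 0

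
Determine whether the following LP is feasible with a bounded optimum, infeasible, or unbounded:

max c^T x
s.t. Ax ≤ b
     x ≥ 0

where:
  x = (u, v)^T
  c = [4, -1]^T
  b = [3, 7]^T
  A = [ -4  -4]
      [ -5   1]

Unbounded (objective can increase without bound)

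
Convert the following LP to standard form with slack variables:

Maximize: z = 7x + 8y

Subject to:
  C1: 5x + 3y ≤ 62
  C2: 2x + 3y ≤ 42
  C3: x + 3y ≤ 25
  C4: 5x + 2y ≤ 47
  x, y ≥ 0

max z = 7x + 8y

s.t.
  5x + 3y + s1 = 62
  2x + 3y + s2 = 42
  x + 3y + s3 = 25
  5x + 2y + s4 = 47
  x, y, s1, s2, s3, s4 ≥ 0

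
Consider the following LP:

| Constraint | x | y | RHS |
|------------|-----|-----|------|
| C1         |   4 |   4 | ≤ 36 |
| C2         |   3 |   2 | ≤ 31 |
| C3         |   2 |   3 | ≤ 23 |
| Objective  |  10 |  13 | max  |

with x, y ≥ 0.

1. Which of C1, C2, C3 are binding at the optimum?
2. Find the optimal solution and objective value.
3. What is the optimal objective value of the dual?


1. C1, C3
2. x = 4, y = 5, z = 105
3. 105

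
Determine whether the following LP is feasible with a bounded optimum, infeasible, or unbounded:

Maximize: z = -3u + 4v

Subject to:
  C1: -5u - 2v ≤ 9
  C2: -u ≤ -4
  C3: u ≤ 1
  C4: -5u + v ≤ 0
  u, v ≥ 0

Infeasible (no feasible solution exists)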